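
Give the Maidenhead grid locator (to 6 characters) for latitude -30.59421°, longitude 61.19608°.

MF09oj

Offset from 180°W / 90°S: lon 241.1961°, lat 59.4058°.
Field (20°×10°, letters A–R): 241.1961/20 → 12 → M, 59.4058/10 → 5 → F; chars MF.
Square (2°×1°, digits 0–9): 1.1961/2 → 0, 9.4058/1 → 9; chars 09.
Subsquare (5′×2.5′, letters a–x): 1.1961/0.0833333 → 14 → o, 0.4058/0.0416667 → 9 → j; chars oj.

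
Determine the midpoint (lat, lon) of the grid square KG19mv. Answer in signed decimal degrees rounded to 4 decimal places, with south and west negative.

-20.1042, 23.0417

Field K=10, G=6: +10·20° lon, +6·10° lat → SW at lon 20°, lat -30°.
Square 1, 9: +1·2° lon, +9·1° lat → SW at lon 22°, lat -21°.
Subsquare m=12, v=21: +12·0.0833333° lon, +21·0.0416667° lat → SW at lon 23°, lat -20.125°.
Cell spans 0.0833333° lon × 0.0416667° lat. Centre is SW corner plus half of each.
latitude -20.1042, longitude 23.0417.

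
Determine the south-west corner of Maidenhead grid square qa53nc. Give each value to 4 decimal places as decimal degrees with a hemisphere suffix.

Field Q=16, A=0: +16·20° lon, +0·10° lat → SW at lon 140°, lat -90°.
Square 5, 3: +5·2° lon, +3·1° lat → SW at lon 150°, lat -87°.
Subsquare n=13, c=2: +13·0.0833333° lon, +2·0.0416667° lat → SW at lon 151.083°, lat -86.9167°.
latitude 86.9167° S, longitude 151.0833° E.

86.9167° S, 151.0833° E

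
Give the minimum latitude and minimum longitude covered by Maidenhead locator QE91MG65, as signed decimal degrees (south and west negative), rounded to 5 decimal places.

Field Q=16, E=4: +16·20° lon, +4·10° lat → SW at lon 140°, lat -50°.
Square 9, 1: +9·2° lon, +1·1° lat → SW at lon 158°, lat -49°.
Subsquare m=12, g=6: +12·0.0833333° lon, +6·0.0416667° lat → SW at lon 159°, lat -48.75°.
Extended square 6, 5: +6·0.00833333° lon, +5·0.00416667° lat → SW at lon 159.05°, lat -48.7292°.
latitude -48.72917, longitude 159.05000.

-48.72917, 159.05000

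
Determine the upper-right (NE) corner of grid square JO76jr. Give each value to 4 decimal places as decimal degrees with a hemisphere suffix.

Field J=9, O=14: +9·20° lon, +14·10° lat → SW at lon 0°, lat 50°.
Square 7, 6: +7·2° lon, +6·1° lat → SW at lon 14°, lat 56°.
Subsquare j=9, r=17: +9·0.0833333° lon, +17·0.0416667° lat → SW at lon 14.75°, lat 56.7083°.
Cell spans 0.0833333° lon × 0.0416667° lat. NE corner is SW corner plus one full cell.
latitude 56.7500° N, longitude 14.8333° E.

56.7500° N, 14.8333° E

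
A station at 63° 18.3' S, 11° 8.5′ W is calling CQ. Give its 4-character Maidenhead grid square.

IC46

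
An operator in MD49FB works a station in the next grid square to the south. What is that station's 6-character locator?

Latitude subsquare b = 1; −1 → 0 = a.
The longitude characters are unchanged.

MD49fa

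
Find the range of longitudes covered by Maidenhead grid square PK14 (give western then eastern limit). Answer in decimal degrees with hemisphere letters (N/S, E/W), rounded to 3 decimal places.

Field P=15, K=10: +15·20° lon, +10·10° lat → SW at lon 120°, lat 10°.
Square 1, 4: +1·2° lon, +4·1° lat → SW at lon 122°, lat 14°.
Cell spans 2° lon × 1° lat.
west 122.000° E, east 124.000° E.

122.000° E, 124.000° E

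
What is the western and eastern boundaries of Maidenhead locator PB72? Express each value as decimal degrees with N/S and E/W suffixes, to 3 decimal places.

134.000° E, 136.000° E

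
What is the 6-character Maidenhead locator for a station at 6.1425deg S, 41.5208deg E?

Offset from 180°W / 90°S: lon 221.5208°, lat 83.8575°.
Field (20°×10°, letters A–R): lon ⌊221.5208/20⌋ = 11 → L; lat ⌊83.8575/10⌋ = 8 → I.
Square (2°×1°, digits 0–9): lon ⌊1.5208/2⌋ = 0; lat ⌊3.8575/1⌋ = 3.
Subsquare (5′×2.5′, letters a–x): lon ⌊1.5208/0.0833333⌋ = 18 → s; lat ⌊0.8575/0.0416667⌋ = 20 → u.

LI03su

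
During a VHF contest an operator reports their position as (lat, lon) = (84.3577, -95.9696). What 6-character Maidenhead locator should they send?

ER24ai

Offset from 180°W / 90°S: lon 84.0304°, lat 174.3577°.
Field: 84.0304/20 → 4 → E, 174.3577/10 → 17 → R; chars ER.
Square: 4.0304/2 → 2, 4.3577/1 → 4; chars 24.
Subsquare: 0.0304/0.0833333 → 0 → a, 0.3577/0.0416667 → 8 → i; chars ai.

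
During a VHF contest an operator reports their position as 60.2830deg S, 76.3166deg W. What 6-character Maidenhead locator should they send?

FC19ur

Add 180° to longitude and 90° to latitude: 103.6834, 29.7170.
Field: lon ⌊103.6834/20⌋ = 5 → F; lat ⌊29.7170/10⌋ = 2 → C.
Square: lon ⌊3.6834/2⌋ = 1; lat ⌊9.7170/1⌋ = 9.
Subsquare: lon ⌊1.6834/0.0833333⌋ = 20 → u; lat ⌊0.7170/0.0416667⌋ = 17 → r.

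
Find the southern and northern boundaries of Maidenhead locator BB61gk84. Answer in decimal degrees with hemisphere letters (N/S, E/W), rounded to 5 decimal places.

78.56667° S, 78.56250° S

Field B=1, B=1: +1·20° lon, +1·10° lat → SW at lon -160°, lat -80°.
Square 6, 1: +6·2° lon, +1·1° lat → SW at lon -148°, lat -79°.
Subsquare g=6, k=10: +6·0.0833333° lon, +10·0.0416667° lat → SW at lon -147.5°, lat -78.5833°.
Extended square 8, 4: +8·0.00833333° lon, +4·0.00416667° lat → SW at lon -147.433°, lat -78.5667°.
Cell spans 0.00833333° lon × 0.00416667° lat.
south 78.56667° S, north 78.56250° S.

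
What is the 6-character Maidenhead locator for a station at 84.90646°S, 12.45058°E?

Add 180° to longitude and 90° to latitude: 192.4506, 5.0935.
Field: 192.4506/20 → 9 → J, 5.0935/10 → 0 → A; chars JA.
Square: 12.4506/2 → 6, 5.0935/1 → 5; chars 65.
Subsquare: 0.4506/0.0833333 → 5 → f, 0.0935/0.0416667 → 2 → c; chars fc.

JA65fc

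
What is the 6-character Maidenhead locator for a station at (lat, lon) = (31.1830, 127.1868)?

PM31oe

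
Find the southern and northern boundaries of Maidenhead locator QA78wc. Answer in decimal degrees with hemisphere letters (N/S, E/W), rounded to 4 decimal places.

Field Q=16, A=0: +16·20° lon, +0·10° lat → SW at lon 140°, lat -90°.
Square 7, 8: +7·2° lon, +8·1° lat → SW at lon 154°, lat -82°.
Subsquare w=22, c=2: +22·0.0833333° lon, +2·0.0416667° lat → SW at lon 155.833°, lat -81.9167°.
Cell spans 0.0833333° lon × 0.0416667° lat.
south 81.9167° S, north 81.8750° S.

81.9167° S, 81.8750° S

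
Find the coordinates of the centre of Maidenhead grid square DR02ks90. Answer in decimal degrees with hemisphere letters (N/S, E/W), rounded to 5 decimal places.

82.75208° N, 119.08750° W

Field D=3, R=17: +3·20° lon, +17·10° lat → SW at lon -120°, lat 80°.
Square 0, 2: +0·2° lon, +2·1° lat → SW at lon -120°, lat 82°.
Subsquare k=10, s=18: +10·0.0833333° lon, +18·0.0416667° lat → SW at lon -119.167°, lat 82.75°.
Extended square 9, 0: +9·0.00833333° lon, +0·0.00416667° lat → SW at lon -119.092°, lat 82.75°.
Cell spans 0.00833333° lon × 0.00416667° lat. Centre is SW corner plus half of each.
latitude 82.75208° N, longitude 119.08750° W.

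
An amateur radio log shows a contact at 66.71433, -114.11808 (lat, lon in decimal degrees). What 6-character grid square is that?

DP26wr

Shift to the Maidenhead origin (180°W, 90°S): lon 65.8819, lat 156.7143.
Field: lon ⌊65.8819/20⌋ = 3 → D; lat ⌊156.7143/10⌋ = 15 → P.
Square: lon ⌊5.8819/2⌋ = 2; lat ⌊6.7143/1⌋ = 6.
Subsquare: lon ⌊1.8819/0.0833333⌋ = 22 → w; lat ⌊0.7143/0.0416667⌋ = 17 → r.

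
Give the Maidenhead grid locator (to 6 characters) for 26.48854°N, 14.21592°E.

JL76cl

Shift to the Maidenhead origin (180°W, 90°S): lon 194.2159, lat 116.4885.
Field: 194.2159/20 → 9 → J, 116.4885/10 → 11 → L; chars JL.
Square: 14.2159/2 → 7, 6.4885/1 → 6; chars 76.
Subsquare: 0.2159/0.0833333 → 2 → c, 0.4885/0.0416667 → 11 → l; chars cl.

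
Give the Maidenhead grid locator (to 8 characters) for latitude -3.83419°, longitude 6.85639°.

Offset from 180°W / 90°S: lon 186.85639°, lat 86.16581°.
Field (20°×10°, letters A–R): 186.85639/20 → 9 → J, 86.16581/10 → 8 → I; chars JI.
Square (2°×1°, digits 0–9): 6.85639/2 → 3, 6.16581/1 → 6; chars 36.
Subsquare (5′×2.5′, letters a–x): 0.85639/0.0833333 → 10 → k, 0.16581/0.0416667 → 3 → d; chars kd.
Extended square (30″×15″, digits 0–9): 0.02306/0.00833333 → 2, 0.04081/0.00416667 → 9; chars 29.

JI36kd29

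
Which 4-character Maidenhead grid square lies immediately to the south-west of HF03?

GF92

Longitude square 0; −1 → -1, wraps to 9, carry into field.
Longitude field H = 7; −1 → 6 = G.
Latitude square 3; −1 → 2.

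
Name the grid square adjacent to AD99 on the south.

AD98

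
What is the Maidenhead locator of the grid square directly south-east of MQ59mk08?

Longitude extended square 0; +1 → 1.
Latitude extended square 8; −1 → 7.

MQ59mk17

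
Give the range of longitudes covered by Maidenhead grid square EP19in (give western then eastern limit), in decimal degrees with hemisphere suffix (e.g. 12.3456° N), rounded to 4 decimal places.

Field E=4, P=15: +4·20° lon, +15·10° lat → SW at lon -100°, lat 60°.
Square 1, 9: +1·2° lon, +9·1° lat → SW at lon -98°, lat 69°.
Subsquare i=8, n=13: +8·0.0833333° lon, +13·0.0416667° lat → SW at lon -97.3333°, lat 69.5417°.
Cell spans 0.0833333° lon × 0.0416667° lat.
west 97.3333° W, east 97.2500° W.

97.3333° W, 97.2500° W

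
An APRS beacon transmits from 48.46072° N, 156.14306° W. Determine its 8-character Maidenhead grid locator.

BN18wl20

Offset from 180°W / 90°S: lon 23.85694°, lat 138.46072°.
Field: lon ⌊23.85694/20⌋ = 1 → B; lat ⌊138.46072/10⌋ = 13 → N.
Square: lon ⌊3.85694/2⌋ = 1; lat ⌊8.46072/1⌋ = 8.
Subsquare: lon ⌊1.85694/0.0833333⌋ = 22 → w; lat ⌊0.46072/0.0416667⌋ = 11 → l.
Extended square: lon ⌊0.02361/0.00833333⌋ = 2; lat ⌊0.00239/0.00416667⌋ = 0.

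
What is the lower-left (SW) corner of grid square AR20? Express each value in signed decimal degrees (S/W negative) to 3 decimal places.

80.000, -176.000

Field A=0, R=17: +0·20° lon, +17·10° lat → SW at lon -180°, lat 80°.
Square 2, 0: +2·2° lon, +0·1° lat → SW at lon -176°, lat 80°.
latitude 80.000, longitude -176.000.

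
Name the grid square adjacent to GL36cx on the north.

GL37ca

Latitude subsquare x = 23; +1 → 24, wraps to 0 = a, carry into square.
Latitude square 6; +1 → 7.
The longitude characters are unchanged.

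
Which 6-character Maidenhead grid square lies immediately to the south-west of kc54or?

KC54nq

Longitude subsquare o = 14; −1 → 13 = n.
Latitude subsquare r = 17; −1 → 16 = q.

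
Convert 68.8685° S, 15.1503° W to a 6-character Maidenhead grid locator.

Offset from 180°W / 90°S: lon 164.8497°, lat 21.1315°.
Field (20°×10°, letters A–R): 164.8497/20 → 8 → I, 21.1315/10 → 2 → C; chars IC.
Square (2°×1°, digits 0–9): 4.8497/2 → 2, 1.1315/1 → 1; chars 21.
Subsquare (5′×2.5′, letters a–x): 0.8497/0.0833333 → 10 → k, 0.1315/0.0416667 → 3 → d; chars kd.

IC21kd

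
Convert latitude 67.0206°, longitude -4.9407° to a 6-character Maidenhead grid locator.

IP77ma

Offset from 180°W / 90°S: lon 175.0593°, lat 157.0206°.
Field: 175.0593/20 → 8 → I, 157.0206/10 → 15 → P; chars IP.
Square: 15.0593/2 → 7, 7.0206/1 → 7; chars 77.
Subsquare: 1.0593/0.0833333 → 12 → m, 0.0206/0.0416667 → 0 → a; chars ma.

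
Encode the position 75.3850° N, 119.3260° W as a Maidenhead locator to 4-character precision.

DQ05

Add 180° to longitude and 90° to latitude: 60.67, 165.38.
Field: lon ⌊60.67/20⌋ = 3 → D; lat ⌊165.38/10⌋ = 16 → Q.
Square: lon ⌊0.67/2⌋ = 0; lat ⌊5.38/1⌋ = 5.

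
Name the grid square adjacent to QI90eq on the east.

Longitude subsquare e = 4; +1 → 5 = f.
The latitude characters are unchanged.

QI90fq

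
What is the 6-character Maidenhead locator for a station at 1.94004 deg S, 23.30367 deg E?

KI18pb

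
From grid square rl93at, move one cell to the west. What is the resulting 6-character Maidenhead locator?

RL83xt

Longitude subsquare a = 0; −1 → -1, wraps to 23 = x, carry into square.
Longitude square 9; −1 → 8.
The latitude characters are unchanged.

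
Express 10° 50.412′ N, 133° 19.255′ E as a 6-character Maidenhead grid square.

PK60pu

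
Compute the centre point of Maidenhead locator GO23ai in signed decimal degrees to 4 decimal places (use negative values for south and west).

53.3542, -55.9583

Field G=6, O=14: +6·20° lon, +14·10° lat → SW at lon -60°, lat 50°.
Square 2, 3: +2·2° lon, +3·1° lat → SW at lon -56°, lat 53°.
Subsquare a=0, i=8: +0·0.0833333° lon, +8·0.0416667° lat → SW at lon -56°, lat 53.3333°.
Cell spans 0.0833333° lon × 0.0416667° lat. Centre is SW corner plus half of each.
latitude 53.3542, longitude -55.9583.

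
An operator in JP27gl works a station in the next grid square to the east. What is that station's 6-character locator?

JP27hl

Longitude subsquare g = 6; +1 → 7 = h.
The latitude characters are unchanged.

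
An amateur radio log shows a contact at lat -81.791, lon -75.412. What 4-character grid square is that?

FA28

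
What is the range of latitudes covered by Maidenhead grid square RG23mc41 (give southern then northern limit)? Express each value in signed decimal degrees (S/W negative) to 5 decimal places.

-26.91250, -26.90833

Field R=17, G=6: +17·20° lon, +6·10° lat → SW at lon 160°, lat -30°.
Square 2, 3: +2·2° lon, +3·1° lat → SW at lon 164°, lat -27°.
Subsquare m=12, c=2: +12·0.0833333° lon, +2·0.0416667° lat → SW at lon 165°, lat -26.9167°.
Extended square 4, 1: +4·0.00833333° lon, +1·0.00416667° lat → SW at lon 165.033°, lat -26.9125°.
Cell spans 0.00833333° lon × 0.00416667° lat.
south -26.91250, north -26.90833.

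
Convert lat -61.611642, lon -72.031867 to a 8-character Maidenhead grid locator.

FC38xj63

Add 180° to longitude and 90° to latitude: 107.96813, 28.38836.
Field (20°×10°, letters A–R): lon ⌊107.96813/20⌋ = 5 → F; lat ⌊28.38836/10⌋ = 2 → C.
Square (2°×1°, digits 0–9): lon ⌊7.96813/2⌋ = 3; lat ⌊8.38836/1⌋ = 8.
Subsquare (5′×2.5′, letters a–x): lon ⌊1.96813/0.0833333⌋ = 23 → x; lat ⌊0.38836/0.0416667⌋ = 9 → j.
Extended square (30″×15″, digits 0–9): lon ⌊0.05147/0.00833333⌋ = 6; lat ⌊0.01336/0.00416667⌋ = 3.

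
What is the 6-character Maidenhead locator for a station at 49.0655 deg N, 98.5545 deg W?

EN09rb

Shift to the Maidenhead origin (180°W, 90°S): lon 81.4455, lat 139.0655.
Field: 81.4455/20 → 4 → E, 139.0655/10 → 13 → N; chars EN.
Square: 1.4455/2 → 0, 9.0655/1 → 9; chars 09.
Subsquare: 1.4455/0.0833333 → 17 → r, 0.0655/0.0416667 → 1 → b; chars rb.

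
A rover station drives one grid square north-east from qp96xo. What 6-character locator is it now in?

RP06ap

Longitude subsquare x = 23; +1 → 24, wraps to 0 = a, carry into square.
Longitude square 9; +1 → 10, wraps to 0, carry into field.
Longitude field Q = 16; +1 → 17 = R.
Latitude subsquare o = 14; +1 → 15 = p.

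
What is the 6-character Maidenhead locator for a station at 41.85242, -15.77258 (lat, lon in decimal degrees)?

IN21cu

Offset from 180°W / 90°S: lon 164.2274°, lat 131.8524°.
Field (20°×10°, letters A–R): lon ⌊164.2274/20⌋ = 8 → I; lat ⌊131.8524/10⌋ = 13 → N.
Square (2°×1°, digits 0–9): lon ⌊4.2274/2⌋ = 2; lat ⌊1.8524/1⌋ = 1.
Subsquare (5′×2.5′, letters a–x): lon ⌊0.2274/0.0833333⌋ = 2 → c; lat ⌊0.8524/0.0416667⌋ = 20 → u.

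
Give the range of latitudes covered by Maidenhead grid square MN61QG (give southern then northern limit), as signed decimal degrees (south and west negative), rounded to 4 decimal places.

41.2500, 41.2917

Field M=12, N=13: +12·20° lon, +13·10° lat → SW at lon 60°, lat 40°.
Square 6, 1: +6·2° lon, +1·1° lat → SW at lon 72°, lat 41°.
Subsquare q=16, g=6: +16·0.0833333° lon, +6·0.0416667° lat → SW at lon 73.3333°, lat 41.25°.
Cell spans 0.0833333° lon × 0.0416667° lat.
south 41.2500, north 41.2917.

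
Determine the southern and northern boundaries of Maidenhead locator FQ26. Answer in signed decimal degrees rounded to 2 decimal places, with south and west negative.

Field F=5, Q=16: +5·20° lon, +16·10° lat → SW at lon -80°, lat 70°.
Square 2, 6: +2·2° lon, +6·1° lat → SW at lon -76°, lat 76°.
Cell spans 2° lon × 1° lat.
south 76.00, north 77.00.

76.00, 77.00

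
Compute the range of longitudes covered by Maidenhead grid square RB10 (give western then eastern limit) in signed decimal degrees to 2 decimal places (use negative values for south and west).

162.00, 164.00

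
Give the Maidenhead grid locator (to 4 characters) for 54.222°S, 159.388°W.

BD05

Add 180° to longitude and 90° to latitude: 20.61, 35.78.
Field: 20.61/20 → 1 → B, 35.78/10 → 3 → D; chars BD.
Square: 0.61/2 → 0, 5.78/1 → 5; chars 05.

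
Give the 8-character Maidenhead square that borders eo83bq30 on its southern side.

EO83bp39

Latitude extended square 0; −1 → -1, wraps to 9, carry into subsquare.
Latitude subsquare q = 16; −1 → 15 = p.
The longitude characters are unchanged.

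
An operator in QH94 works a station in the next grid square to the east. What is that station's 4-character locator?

Longitude square 9; +1 → 10, wraps to 0, carry into field.
Longitude field Q = 16; +1 → 17 = R.
The latitude characters are unchanged.

RH04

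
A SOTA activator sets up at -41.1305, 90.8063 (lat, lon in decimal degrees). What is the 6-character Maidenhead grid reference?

NE58ju

Shift to the Maidenhead origin (180°W, 90°S): lon 270.8063, lat 48.8695.
Field: lon ⌊270.8063/20⌋ = 13 → N; lat ⌊48.8695/10⌋ = 4 → E.
Square: lon ⌊10.8063/2⌋ = 5; lat ⌊8.8695/1⌋ = 8.
Subsquare: lon ⌊0.8063/0.0833333⌋ = 9 → j; lat ⌊0.8695/0.0416667⌋ = 20 → u.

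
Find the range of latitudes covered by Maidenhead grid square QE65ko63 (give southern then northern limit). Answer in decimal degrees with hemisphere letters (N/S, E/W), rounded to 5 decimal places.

44.40417° S, 44.40000° S

Field Q=16, E=4: +16·20° lon, +4·10° lat → SW at lon 140°, lat -50°.
Square 6, 5: +6·2° lon, +5·1° lat → SW at lon 152°, lat -45°.
Subsquare k=10, o=14: +10·0.0833333° lon, +14·0.0416667° lat → SW at lon 152.833°, lat -44.4167°.
Extended square 6, 3: +6·0.00833333° lon, +3·0.00416667° lat → SW at lon 152.883°, lat -44.4042°.
Cell spans 0.00833333° lon × 0.00416667° lat.
south 44.40417° S, north 44.40000° S.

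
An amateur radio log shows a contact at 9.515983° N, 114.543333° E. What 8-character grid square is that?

Offset from 180°W / 90°S: lon 294.54333°, lat 99.51598°.
Field: lon ⌊294.54333/20⌋ = 14 → O; lat ⌊99.51598/10⌋ = 9 → J.
Square: lon ⌊14.54333/2⌋ = 7; lat ⌊9.51598/1⌋ = 9.
Subsquare: lon ⌊0.54333/0.0833333⌋ = 6 → g; lat ⌊0.51598/0.0416667⌋ = 12 → m.
Extended square: lon ⌊0.04333/0.00833333⌋ = 5; lat ⌊0.01598/0.00416667⌋ = 3.

OJ79gm53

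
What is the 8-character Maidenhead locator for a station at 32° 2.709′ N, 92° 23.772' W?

EM32tb20

Shift to the Maidenhead origin (180°W, 90°S): lon 87.60380, lat 122.04515.
Field: lon ⌊87.60380/20⌋ = 4 → E; lat ⌊122.04515/10⌋ = 12 → M.
Square: lon ⌊7.60380/2⌋ = 3; lat ⌊2.04515/1⌋ = 2.
Subsquare: lon ⌊1.60380/0.0833333⌋ = 19 → t; lat ⌊0.04515/0.0416667⌋ = 1 → b.
Extended square: lon ⌊0.02047/0.00833333⌋ = 2; lat ⌊0.00348/0.00416667⌋ = 0.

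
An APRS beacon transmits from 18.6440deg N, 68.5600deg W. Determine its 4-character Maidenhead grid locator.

Shift to the Maidenhead origin (180°W, 90°S): lon 111.44, lat 108.64.
Field: 111.44/20 → 5 → F, 108.64/10 → 10 → K; chars FK.
Square: 11.44/2 → 5, 8.64/1 → 8; chars 58.

FK58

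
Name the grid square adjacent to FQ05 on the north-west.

EQ96

Longitude square 0; −1 → -1, wraps to 9, carry into field.
Longitude field F = 5; −1 → 4 = E.
Latitude square 5; +1 → 6.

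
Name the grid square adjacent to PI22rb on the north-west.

Longitude subsquare r = 17; −1 → 16 = q.
Latitude subsquare b = 1; +1 → 2 = c.

PI22qc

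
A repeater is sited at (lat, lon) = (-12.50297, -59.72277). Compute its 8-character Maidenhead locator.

GH07dl39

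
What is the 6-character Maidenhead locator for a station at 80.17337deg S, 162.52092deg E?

Offset from 180°W / 90°S: lon 342.5209°, lat 9.8266°.
Field: lon ⌊342.5209/20⌋ = 17 → R; lat ⌊9.8266/10⌋ = 0 → A.
Square: lon ⌊2.5209/2⌋ = 1; lat ⌊9.8266/1⌋ = 9.
Subsquare: lon ⌊0.5209/0.0833333⌋ = 6 → g; lat ⌊0.8266/0.0416667⌋ = 19 → t.

RA19gt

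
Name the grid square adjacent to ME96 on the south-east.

NE05

Longitude square 9; +1 → 10, wraps to 0, carry into field.
Longitude field M = 12; +1 → 13 = N.
Latitude square 6; −1 → 5.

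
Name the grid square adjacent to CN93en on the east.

CN93fn

Longitude subsquare e = 4; +1 → 5 = f.
The latitude characters are unchanged.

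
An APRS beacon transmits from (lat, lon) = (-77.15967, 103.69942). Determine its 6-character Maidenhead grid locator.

Shift to the Maidenhead origin (180°W, 90°S): lon 283.6994, lat 12.8403.
Field: 283.6994/20 → 14 → O, 12.8403/10 → 1 → B; chars OB.
Square: 3.6994/2 → 1, 2.8403/1 → 2; chars 12.
Subsquare: 1.6994/0.0833333 → 20 → u, 0.8403/0.0416667 → 20 → u; chars uu.

OB12uu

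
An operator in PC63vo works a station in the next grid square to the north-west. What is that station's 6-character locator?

PC63up

Longitude subsquare v = 21; −1 → 20 = u.
Latitude subsquare o = 14; +1 → 15 = p.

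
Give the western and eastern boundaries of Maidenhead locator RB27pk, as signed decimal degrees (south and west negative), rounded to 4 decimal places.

165.2500, 165.3333

Field R=17, B=1: +17·20° lon, +1·10° lat → SW at lon 160°, lat -80°.
Square 2, 7: +2·2° lon, +7·1° lat → SW at lon 164°, lat -73°.
Subsquare p=15, k=10: +15·0.0833333° lon, +10·0.0416667° lat → SW at lon 165.25°, lat -72.5833°.
Cell spans 0.0833333° lon × 0.0416667° lat.
west 165.2500, east 165.3333.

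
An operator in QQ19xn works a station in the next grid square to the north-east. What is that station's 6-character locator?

QQ29ao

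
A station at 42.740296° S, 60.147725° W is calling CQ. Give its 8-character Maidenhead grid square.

Add 180° to longitude and 90° to latitude: 119.85227, 47.25970.
Field (20°×10°, letters A–R): 119.85227/20 → 5 → F, 47.25970/10 → 4 → E; chars FE.
Square (2°×1°, digits 0–9): 19.85227/2 → 9, 7.25970/1 → 7; chars 97.
Subsquare (5′×2.5′, letters a–x): 1.85227/0.0833333 → 22 → w, 0.25970/0.0416667 → 6 → g; chars wg.
Extended square (30″×15″, digits 0–9): 0.01894/0.00833333 → 2, 0.00970/0.00416667 → 2; chars 22.

FE97wg22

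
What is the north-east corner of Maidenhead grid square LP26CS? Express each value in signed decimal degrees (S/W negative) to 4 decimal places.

66.7917, 44.2500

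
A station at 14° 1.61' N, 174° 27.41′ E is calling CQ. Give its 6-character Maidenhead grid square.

Shift to the Maidenhead origin (180°W, 90°S): lon 354.4568, lat 104.0268.
Field: 354.4568/20 → 17 → R, 104.0268/10 → 10 → K; chars RK.
Square: 14.4568/2 → 7, 4.0268/1 → 4; chars 74.
Subsquare: 0.4568/0.0833333 → 5 → f, 0.0268/0.0416667 → 0 → a; chars fa.

RK74fa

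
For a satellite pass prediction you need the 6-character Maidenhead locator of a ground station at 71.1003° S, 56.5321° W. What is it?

Shift to the Maidenhead origin (180°W, 90°S): lon 123.4679, lat 18.8997.
Field (20°×10°, letters A–R): 123.4679/20 → 6 → G, 18.8997/10 → 1 → B; chars GB.
Square (2°×1°, digits 0–9): 3.4679/2 → 1, 8.8997/1 → 8; chars 18.
Subsquare (5′×2.5′, letters a–x): 1.4679/0.0833333 → 17 → r, 0.8997/0.0416667 → 21 → v; chars rv.

GB18rv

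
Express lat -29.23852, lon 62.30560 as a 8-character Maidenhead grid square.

Offset from 180°W / 90°S: lon 242.30560°, lat 60.76148°.
Field (20°×10°, letters A–R): lon ⌊242.30560/20⌋ = 12 → M; lat ⌊60.76148/10⌋ = 6 → G.
Square (2°×1°, digits 0–9): lon ⌊2.30560/2⌋ = 1; lat ⌊0.76148/1⌋ = 0.
Subsquare (5′×2.5′, letters a–x): lon ⌊0.30560/0.0833333⌋ = 3 → d; lat ⌊0.76148/0.0416667⌋ = 18 → s.
Extended square (30″×15″, digits 0–9): lon ⌊0.05560/0.00833333⌋ = 6; lat ⌊0.01148/0.00416667⌋ = 2.

MG10ds62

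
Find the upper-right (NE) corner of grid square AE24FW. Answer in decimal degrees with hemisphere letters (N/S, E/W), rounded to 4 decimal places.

45.0417° S, 175.5000° W

Field A=0, E=4: +0·20° lon, +4·10° lat → SW at lon -180°, lat -50°.
Square 2, 4: +2·2° lon, +4·1° lat → SW at lon -176°, lat -46°.
Subsquare f=5, w=22: +5·0.0833333° lon, +22·0.0416667° lat → SW at lon -175.583°, lat -45.0833°.
Cell spans 0.0833333° lon × 0.0416667° lat. NE corner is SW corner plus one full cell.
latitude 45.0417° S, longitude 175.5000° W.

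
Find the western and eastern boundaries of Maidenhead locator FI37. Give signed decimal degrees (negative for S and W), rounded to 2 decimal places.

-74.00, -72.00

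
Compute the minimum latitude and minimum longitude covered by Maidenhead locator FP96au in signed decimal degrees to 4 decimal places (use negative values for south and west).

Field F=5, P=15: +5·20° lon, +15·10° lat → SW at lon -80°, lat 60°.
Square 9, 6: +9·2° lon, +6·1° lat → SW at lon -62°, lat 66°.
Subsquare a=0, u=20: +0·0.0833333° lon, +20·0.0416667° lat → SW at lon -62°, lat 66.8333°.
latitude 66.8333, longitude -62.0000.

66.8333, -62.0000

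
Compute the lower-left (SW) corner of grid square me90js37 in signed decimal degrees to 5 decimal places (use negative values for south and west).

Field M=12, E=4: +12·20° lon, +4·10° lat → SW at lon 60°, lat -50°.
Square 9, 0: +9·2° lon, +0·1° lat → SW at lon 78°, lat -50°.
Subsquare j=9, s=18: +9·0.0833333° lon, +18·0.0416667° lat → SW at lon 78.75°, lat -49.25°.
Extended square 3, 7: +3·0.00833333° lon, +7·0.00416667° lat → SW at lon 78.775°, lat -49.2208°.
latitude -49.22083, longitude 78.77500.

-49.22083, 78.77500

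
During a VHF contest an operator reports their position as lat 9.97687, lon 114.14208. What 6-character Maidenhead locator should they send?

OJ79bx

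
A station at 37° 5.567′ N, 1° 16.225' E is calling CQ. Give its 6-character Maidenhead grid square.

JM07pc

Offset from 180°W / 90°S: lon 181.2704°, lat 127.0928°.
Field: lon ⌊181.2704/20⌋ = 9 → J; lat ⌊127.0928/10⌋ = 12 → M.
Square: lon ⌊1.2704/2⌋ = 0; lat ⌊7.0928/1⌋ = 7.
Subsquare: lon ⌊1.2704/0.0833333⌋ = 15 → p; lat ⌊0.0928/0.0416667⌋ = 2 → c.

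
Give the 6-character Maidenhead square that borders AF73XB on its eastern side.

AF83ab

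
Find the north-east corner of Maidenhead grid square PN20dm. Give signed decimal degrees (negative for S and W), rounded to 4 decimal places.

Field P=15, N=13: +15·20° lon, +13·10° lat → SW at lon 120°, lat 40°.
Square 2, 0: +2·2° lon, +0·1° lat → SW at lon 124°, lat 40°.
Subsquare d=3, m=12: +3·0.0833333° lon, +12·0.0416667° lat → SW at lon 124.25°, lat 40.5°.
Cell spans 0.0833333° lon × 0.0416667° lat. NE corner is SW corner plus one full cell.
latitude 40.5417, longitude 124.3333.

40.5417, 124.3333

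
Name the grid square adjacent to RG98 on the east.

AG08

Longitude square 9; +1 → 10, wraps to 0, carry into field.
Longitude field R = 17; +1 → 18, wraps to 0 = A, wrapping around the antimeridian.
The latitude characters are unchanged.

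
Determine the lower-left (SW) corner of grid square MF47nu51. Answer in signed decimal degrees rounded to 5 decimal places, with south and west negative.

-32.16250, 69.12500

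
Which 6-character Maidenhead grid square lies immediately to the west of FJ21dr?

FJ21cr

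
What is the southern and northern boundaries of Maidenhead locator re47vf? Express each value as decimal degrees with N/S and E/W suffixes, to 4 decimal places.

42.7917° S, 42.7500° S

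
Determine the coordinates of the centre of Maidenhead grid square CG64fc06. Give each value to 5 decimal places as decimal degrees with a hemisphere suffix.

Field C=2, G=6: +2·20° lon, +6·10° lat → SW at lon -140°, lat -30°.
Square 6, 4: +6·2° lon, +4·1° lat → SW at lon -128°, lat -26°.
Subsquare f=5, c=2: +5·0.0833333° lon, +2·0.0416667° lat → SW at lon -127.583°, lat -25.9167°.
Extended square 0, 6: +0·0.00833333° lon, +6·0.00416667° lat → SW at lon -127.583°, lat -25.8917°.
Cell spans 0.00833333° lon × 0.00416667° lat. Centre is SW corner plus half of each.
latitude 25.88958° S, longitude 127.57917° W.

25.88958° S, 127.57917° W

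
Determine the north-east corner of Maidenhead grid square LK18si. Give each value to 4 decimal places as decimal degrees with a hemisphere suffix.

18.3750° N, 43.5833° E

Field L=11, K=10: +11·20° lon, +10·10° lat → SW at lon 40°, lat 10°.
Square 1, 8: +1·2° lon, +8·1° lat → SW at lon 42°, lat 18°.
Subsquare s=18, i=8: +18·0.0833333° lon, +8·0.0416667° lat → SW at lon 43.5°, lat 18.3333°.
Cell spans 0.0833333° lon × 0.0416667° lat. NE corner is SW corner plus one full cell.
latitude 18.3750° N, longitude 43.5833° E.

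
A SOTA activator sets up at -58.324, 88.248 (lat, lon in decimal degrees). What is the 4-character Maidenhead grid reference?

Offset from 180°W / 90°S: lon 268.25°, lat 31.68°.
Field (20°×10°, letters A–R): 268.25/20 → 13 → N, 31.68/10 → 3 → D; chars ND.
Square (2°×1°, digits 0–9): 8.25/2 → 4, 1.68/1 → 1; chars 41.

ND41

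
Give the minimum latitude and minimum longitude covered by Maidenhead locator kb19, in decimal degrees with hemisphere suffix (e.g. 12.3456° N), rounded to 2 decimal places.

Field K=10, B=1: +10·20° lon, +1·10° lat → SW at lon 20°, lat -80°.
Square 1, 9: +1·2° lon, +9·1° lat → SW at lon 22°, lat -71°.
latitude 71.00° S, longitude 22.00° E.

71.00° S, 22.00° E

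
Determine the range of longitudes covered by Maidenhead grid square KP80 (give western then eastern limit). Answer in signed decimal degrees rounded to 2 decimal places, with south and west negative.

36.00, 38.00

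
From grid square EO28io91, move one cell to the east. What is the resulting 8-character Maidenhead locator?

Longitude extended square 9; +1 → 10, wraps to 0, carry into subsquare.
Longitude subsquare i = 8; +1 → 9 = j.
The latitude characters are unchanged.

EO28jo01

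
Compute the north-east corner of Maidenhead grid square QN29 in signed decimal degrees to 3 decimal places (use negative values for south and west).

50.000, 146.000

Field Q=16, N=13: +16·20° lon, +13·10° lat → SW at lon 140°, lat 40°.
Square 2, 9: +2·2° lon, +9·1° lat → SW at lon 144°, lat 49°.
Cell spans 2° lon × 1° lat. NE corner is SW corner plus one full cell.
latitude 50.000, longitude 146.000.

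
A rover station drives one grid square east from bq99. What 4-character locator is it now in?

CQ09

Longitude square 9; +1 → 10, wraps to 0, carry into field.
Longitude field B = 1; +1 → 2 = C.
The latitude characters are unchanged.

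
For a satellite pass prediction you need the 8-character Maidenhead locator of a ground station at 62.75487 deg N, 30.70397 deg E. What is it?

KP52is41

Shift to the Maidenhead origin (180°W, 90°S): lon 210.70397, lat 152.75487.
Field: lon ⌊210.70397/20⌋ = 10 → K; lat ⌊152.75487/10⌋ = 15 → P.
Square: lon ⌊10.70397/2⌋ = 5; lat ⌊2.75487/1⌋ = 2.
Subsquare: lon ⌊0.70397/0.0833333⌋ = 8 → i; lat ⌊0.75487/0.0416667⌋ = 18 → s.
Extended square: lon ⌊0.03730/0.00833333⌋ = 4; lat ⌊0.00487/0.00416667⌋ = 1.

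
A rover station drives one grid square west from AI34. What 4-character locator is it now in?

AI24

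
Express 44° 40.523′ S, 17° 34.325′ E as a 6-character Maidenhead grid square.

JE85sh

Offset from 180°W / 90°S: lon 197.5721°, lat 45.3246°.
Field: lon ⌊197.5721/20⌋ = 9 → J; lat ⌊45.3246/10⌋ = 4 → E.
Square: lon ⌊17.5721/2⌋ = 8; lat ⌊5.3246/1⌋ = 5.
Subsquare: lon ⌊1.5721/0.0833333⌋ = 18 → s; lat ⌊0.3246/0.0416667⌋ = 7 → h.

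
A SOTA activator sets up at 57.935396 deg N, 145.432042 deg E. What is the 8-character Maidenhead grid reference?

Shift to the Maidenhead origin (180°W, 90°S): lon 325.43204, lat 147.93540.
Field: lon ⌊325.43204/20⌋ = 16 → Q; lat ⌊147.93540/10⌋ = 14 → O.
Square: lon ⌊5.43204/2⌋ = 2; lat ⌊7.93540/1⌋ = 7.
Subsquare: lon ⌊1.43204/0.0833333⌋ = 17 → r; lat ⌊0.93540/0.0416667⌋ = 22 → w.
Extended square: lon ⌊0.01538/0.00833333⌋ = 1; lat ⌊0.01873/0.00416667⌋ = 4.

QO27rw14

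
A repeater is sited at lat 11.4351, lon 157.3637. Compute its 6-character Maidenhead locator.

QK81qk

Offset from 180°W / 90°S: lon 337.3637°, lat 101.4351°.
Field: lon ⌊337.3637/20⌋ = 16 → Q; lat ⌊101.4351/10⌋ = 10 → K.
Square: lon ⌊17.3637/2⌋ = 8; lat ⌊1.4351/1⌋ = 1.
Subsquare: lon ⌊1.3637/0.0833333⌋ = 16 → q; lat ⌊0.4351/0.0416667⌋ = 10 → k.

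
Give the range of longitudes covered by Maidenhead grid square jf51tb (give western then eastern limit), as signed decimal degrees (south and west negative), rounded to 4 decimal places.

Field J=9, F=5: +9·20° lon, +5·10° lat → SW at lon 0°, lat -40°.
Square 5, 1: +5·2° lon, +1·1° lat → SW at lon 10°, lat -39°.
Subsquare t=19, b=1: +19·0.0833333° lon, +1·0.0416667° lat → SW at lon 11.5833°, lat -38.9583°.
Cell spans 0.0833333° lon × 0.0416667° lat.
west 11.5833, east 11.6667.

11.5833, 11.6667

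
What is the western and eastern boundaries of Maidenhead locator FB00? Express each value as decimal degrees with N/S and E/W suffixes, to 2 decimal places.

80.00° W, 78.00° W

Field F=5, B=1: +5·20° lon, +1·10° lat → SW at lon -80°, lat -80°.
Square 0, 0: +0·2° lon, +0·1° lat → SW at lon -80°, lat -80°.
Cell spans 2° lon × 1° lat.
west 80.00° W, east 78.00° W.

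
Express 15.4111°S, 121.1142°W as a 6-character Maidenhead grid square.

CH94ko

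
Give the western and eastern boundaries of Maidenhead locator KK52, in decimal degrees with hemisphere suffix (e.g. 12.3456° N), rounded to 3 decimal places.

30.000° E, 32.000° E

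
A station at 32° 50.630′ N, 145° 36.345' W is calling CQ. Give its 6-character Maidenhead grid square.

BM72eu

Add 180° to longitude and 90° to latitude: 34.3942, 122.8438.
Field: 34.3942/20 → 1 → B, 122.8438/10 → 12 → M; chars BM.
Square: 14.3942/2 → 7, 2.8438/1 → 2; chars 72.
Subsquare: 0.3942/0.0833333 → 4 → e, 0.8438/0.0416667 → 20 → u; chars eu.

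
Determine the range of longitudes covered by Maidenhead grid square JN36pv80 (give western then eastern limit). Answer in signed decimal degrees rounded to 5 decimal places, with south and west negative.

Field J=9, N=13: +9·20° lon, +13·10° lat → SW at lon 0°, lat 40°.
Square 3, 6: +3·2° lon, +6·1° lat → SW at lon 6°, lat 46°.
Subsquare p=15, v=21: +15·0.0833333° lon, +21·0.0416667° lat → SW at lon 7.25°, lat 46.875°.
Extended square 8, 0: +8·0.00833333° lon, +0·0.00416667° lat → SW at lon 7.31667°, lat 46.875°.
Cell spans 0.00833333° lon × 0.00416667° lat.
west 7.31667, east 7.32500.

7.31667, 7.32500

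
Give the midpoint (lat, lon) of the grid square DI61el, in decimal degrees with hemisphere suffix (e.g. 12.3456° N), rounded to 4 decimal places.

8.5208° S, 107.6250° W

Field D=3, I=8: +3·20° lon, +8·10° lat → SW at lon -120°, lat -10°.
Square 6, 1: +6·2° lon, +1·1° lat → SW at lon -108°, lat -9°.
Subsquare e=4, l=11: +4·0.0833333° lon, +11·0.0416667° lat → SW at lon -107.667°, lat -8.54167°.
Cell spans 0.0833333° lon × 0.0416667° lat. Centre is SW corner plus half of each.
latitude 8.5208° S, longitude 107.6250° W.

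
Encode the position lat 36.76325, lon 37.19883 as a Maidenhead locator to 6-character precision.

KM86os

Offset from 180°W / 90°S: lon 217.1988°, lat 126.7632°.
Field: lon ⌊217.1988/20⌋ = 10 → K; lat ⌊126.7632/10⌋ = 12 → M.
Square: lon ⌊17.1988/2⌋ = 8; lat ⌊6.7632/1⌋ = 6.
Subsquare: lon ⌊1.1988/0.0833333⌋ = 14 → o; lat ⌊0.7632/0.0416667⌋ = 18 → s.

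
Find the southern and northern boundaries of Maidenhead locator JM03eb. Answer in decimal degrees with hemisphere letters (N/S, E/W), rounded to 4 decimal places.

Field J=9, M=12: +9·20° lon, +12·10° lat → SW at lon 0°, lat 30°.
Square 0, 3: +0·2° lon, +3·1° lat → SW at lon 0°, lat 33°.
Subsquare e=4, b=1: +4·0.0833333° lon, +1·0.0416667° lat → SW at lon 0.333333°, lat 33.0417°.
Cell spans 0.0833333° lon × 0.0416667° lat.
south 33.0417° N, north 33.0833° N.

33.0417° N, 33.0833° N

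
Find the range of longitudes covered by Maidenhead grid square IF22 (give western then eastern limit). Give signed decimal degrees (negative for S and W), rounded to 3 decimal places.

-16.000, -14.000

Field I=8, F=5: +8·20° lon, +5·10° lat → SW at lon -20°, lat -40°.
Square 2, 2: +2·2° lon, +2·1° lat → SW at lon -16°, lat -38°.
Cell spans 2° lon × 1° lat.
west -16.000, east -14.000.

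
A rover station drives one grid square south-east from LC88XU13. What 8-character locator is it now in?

LC88xu22

Longitude extended square 1; +1 → 2.
Latitude extended square 3; −1 → 2.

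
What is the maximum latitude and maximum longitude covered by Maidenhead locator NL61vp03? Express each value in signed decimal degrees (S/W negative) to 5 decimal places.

21.64167, 93.75833

Field N=13, L=11: +13·20° lon, +11·10° lat → SW at lon 80°, lat 20°.
Square 6, 1: +6·2° lon, +1·1° lat → SW at lon 92°, lat 21°.
Subsquare v=21, p=15: +21·0.0833333° lon, +15·0.0416667° lat → SW at lon 93.75°, lat 21.625°.
Extended square 0, 3: +0·0.00833333° lon, +3·0.00416667° lat → SW at lon 93.75°, lat 21.6375°.
Cell spans 0.00833333° lon × 0.00416667° lat. NE corner is SW corner plus one full cell.
latitude 21.64167, longitude 93.75833.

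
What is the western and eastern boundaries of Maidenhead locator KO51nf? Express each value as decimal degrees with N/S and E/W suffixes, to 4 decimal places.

31.0833° E, 31.1667° E

Field K=10, O=14: +10·20° lon, +14·10° lat → SW at lon 20°, lat 50°.
Square 5, 1: +5·2° lon, +1·1° lat → SW at lon 30°, lat 51°.
Subsquare n=13, f=5: +13·0.0833333° lon, +5·0.0416667° lat → SW at lon 31.0833°, lat 51.2083°.
Cell spans 0.0833333° lon × 0.0416667° lat.
west 31.0833° E, east 31.1667° E.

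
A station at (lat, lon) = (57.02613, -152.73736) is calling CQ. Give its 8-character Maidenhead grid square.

Add 180° to longitude and 90° to latitude: 27.26264, 147.02613.
Field: 27.26264/20 → 1 → B, 147.02613/10 → 14 → O; chars BO.
Square: 7.26264/2 → 3, 7.02613/1 → 7; chars 37.
Subsquare: 1.26264/0.0833333 → 15 → p, 0.02613/0.0416667 → 0 → a; chars pa.
Extended square: 0.01264/0.00833333 → 1, 0.02613/0.00416667 → 6; chars 16.

BO37pa16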